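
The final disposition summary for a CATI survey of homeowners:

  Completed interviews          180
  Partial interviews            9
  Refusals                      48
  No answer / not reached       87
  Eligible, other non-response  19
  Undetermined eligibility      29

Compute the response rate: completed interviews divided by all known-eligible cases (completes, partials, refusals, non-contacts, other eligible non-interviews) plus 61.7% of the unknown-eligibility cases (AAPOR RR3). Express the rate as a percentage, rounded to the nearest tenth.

49.9%

Top → 180
Known eligible → 180 + 9 + 48 + 87 + 19 = 343
Eligible share of unknowns → 0.6170 × 29 = 17.89
Denom → 343 + 17.89 = 360.89
RR3 = 180 / 360.89 = 0.4988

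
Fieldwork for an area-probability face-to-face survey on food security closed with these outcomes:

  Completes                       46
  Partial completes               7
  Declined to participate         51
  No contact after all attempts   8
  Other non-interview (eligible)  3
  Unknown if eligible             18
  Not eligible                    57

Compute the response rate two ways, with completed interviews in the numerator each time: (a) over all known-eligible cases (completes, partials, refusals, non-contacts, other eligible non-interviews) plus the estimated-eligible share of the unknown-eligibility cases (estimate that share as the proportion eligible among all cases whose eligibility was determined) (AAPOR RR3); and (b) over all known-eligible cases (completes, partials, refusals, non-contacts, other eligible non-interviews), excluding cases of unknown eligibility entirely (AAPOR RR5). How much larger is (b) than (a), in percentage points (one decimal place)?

Numerator: 46
Determined eligible: 46 + 7 + 51 + 8 + 3 = 115
e = 115 / (115 + 57) = 115 / 172 = 0.6686
e × U: 0.6686 × 18 = 12.03
Base: 115 + 12.03 = 127.03
RR3 = 46 / 127.03 = 0.3621
Base: 46 + 7 + 51 + 8 + 3 = 115
RR5 = 46 / 115 = 0.4000
Difference = 40.00 − 36.21 = 3.79 percentage points

3.8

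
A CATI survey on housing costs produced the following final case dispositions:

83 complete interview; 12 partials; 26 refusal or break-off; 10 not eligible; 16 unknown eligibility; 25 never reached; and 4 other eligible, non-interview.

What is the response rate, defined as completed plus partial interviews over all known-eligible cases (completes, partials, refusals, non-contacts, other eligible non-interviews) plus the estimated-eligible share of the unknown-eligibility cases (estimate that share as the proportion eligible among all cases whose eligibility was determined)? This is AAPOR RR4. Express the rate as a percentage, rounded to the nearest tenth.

57.6%

Top → 83 + 12 = 95
Known eligible → 83 + 12 + 26 + 25 + 4 = 150
e = 150 / (150 + 10) = 150 / 160 = 0.9375
Estimated eligible among unknowns → 0.9375 × 16 = 15.00
Base → 150 + 15.00 = 165.00
RR4 = 95 / 165.00 = 0.5758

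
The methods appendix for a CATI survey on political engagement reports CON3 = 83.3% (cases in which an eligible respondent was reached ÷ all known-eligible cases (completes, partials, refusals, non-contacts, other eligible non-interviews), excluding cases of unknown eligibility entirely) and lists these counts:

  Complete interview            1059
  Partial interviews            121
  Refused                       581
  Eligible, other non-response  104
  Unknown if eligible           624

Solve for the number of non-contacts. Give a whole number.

374

Top → 1059 + 121 + 581 + 104 = 1865
CON3 = 1865 / D = 0.833
D = 1865 / 0.833 = 2238.9
Other denominator terms total 1865
non-contacts = 2238.9 − 1865 ≈ 374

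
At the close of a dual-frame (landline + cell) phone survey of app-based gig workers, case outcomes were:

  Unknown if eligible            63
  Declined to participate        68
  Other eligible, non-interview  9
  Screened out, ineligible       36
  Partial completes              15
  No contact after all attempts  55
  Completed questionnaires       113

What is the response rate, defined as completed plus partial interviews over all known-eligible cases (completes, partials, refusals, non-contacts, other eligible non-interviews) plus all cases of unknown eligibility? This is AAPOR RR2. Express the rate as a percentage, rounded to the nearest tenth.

39.6%

Top → 113 + 15 = 128
Denominator → 113 + 15 + 68 + 55 + 9 + 63 = 323
RR2 = 128 / 323 = 0.3963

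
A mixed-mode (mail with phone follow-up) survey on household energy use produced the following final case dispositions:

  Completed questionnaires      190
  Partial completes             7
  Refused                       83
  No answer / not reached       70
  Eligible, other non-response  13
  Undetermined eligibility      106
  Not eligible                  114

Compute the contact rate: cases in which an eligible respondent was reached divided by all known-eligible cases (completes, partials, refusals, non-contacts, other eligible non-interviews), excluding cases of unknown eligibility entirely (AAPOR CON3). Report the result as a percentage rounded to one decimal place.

80.7%

Numerator → 190 + 7 + 83 + 13 = 293
Base → 190 + 7 + 83 + 70 + 13 = 363
CON3 = 293 / 363 = 0.8072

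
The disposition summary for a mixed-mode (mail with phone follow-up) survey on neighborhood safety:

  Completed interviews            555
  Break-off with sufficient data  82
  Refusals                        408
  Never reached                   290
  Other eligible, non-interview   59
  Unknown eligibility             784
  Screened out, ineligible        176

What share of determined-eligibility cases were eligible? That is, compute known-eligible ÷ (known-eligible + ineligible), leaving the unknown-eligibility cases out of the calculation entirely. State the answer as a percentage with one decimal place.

Known eligible → 555 + 82 + 408 + 290 + 59 = 1394
e = 1394 / (1394 + 176) = 1394 / 1570 = 0.8879

88.8%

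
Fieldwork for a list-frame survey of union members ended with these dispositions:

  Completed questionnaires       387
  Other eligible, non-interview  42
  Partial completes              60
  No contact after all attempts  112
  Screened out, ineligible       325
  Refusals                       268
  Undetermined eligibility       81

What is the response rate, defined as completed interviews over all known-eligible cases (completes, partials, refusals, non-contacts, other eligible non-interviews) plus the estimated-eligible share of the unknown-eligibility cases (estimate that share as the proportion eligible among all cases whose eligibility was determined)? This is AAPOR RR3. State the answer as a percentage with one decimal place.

Numerator: 387
Known eligible: 387 + 60 + 268 + 112 + 42 = 869
e = 869 / (869 + 325) = 869 / 1194 = 0.7278
Estimated eligible among unknowns: 0.7278 × 81 = 58.95
Denom: 869 + 58.95 = 927.95
RR3 = 387 / 927.95 = 0.4170

41.7%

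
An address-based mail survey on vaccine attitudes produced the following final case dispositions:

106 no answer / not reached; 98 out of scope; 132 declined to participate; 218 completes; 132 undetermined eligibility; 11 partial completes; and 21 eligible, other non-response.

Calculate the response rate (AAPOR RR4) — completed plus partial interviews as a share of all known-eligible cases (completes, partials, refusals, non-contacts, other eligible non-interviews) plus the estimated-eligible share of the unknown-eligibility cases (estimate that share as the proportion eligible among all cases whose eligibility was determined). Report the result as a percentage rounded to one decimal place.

Top = 218 + 11 = 229
Eligible (known) = 218 + 11 + 132 + 106 + 21 = 488
e = 488 / (488 + 98) = 488 / 586 = 0.8328
e × U = 0.8328 × 132 = 109.93
Denominator = 488 + 109.93 = 597.93
RR4 = 229 / 597.93 = 0.3830

38.3%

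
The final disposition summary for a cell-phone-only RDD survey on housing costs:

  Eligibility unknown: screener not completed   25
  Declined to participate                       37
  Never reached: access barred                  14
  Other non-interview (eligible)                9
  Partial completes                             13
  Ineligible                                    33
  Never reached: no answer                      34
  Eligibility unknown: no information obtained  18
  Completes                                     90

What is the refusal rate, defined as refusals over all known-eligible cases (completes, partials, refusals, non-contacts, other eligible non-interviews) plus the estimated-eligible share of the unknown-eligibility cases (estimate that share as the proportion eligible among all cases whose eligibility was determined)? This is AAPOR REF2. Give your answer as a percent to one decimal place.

15.8%

Non-contacts = 34 + 14 = 48
Unknown eligibility = 25 + 18 = 43
Top → 37
Determined eligible → 90 + 13 + 37 + 48 + 9 = 197
e = 197 / (197 + 33) = 197 / 230 = 0.8565
Eligible share of unknowns → 0.8565 × 43 = 36.83
Denominator → 197 + 36.83 = 233.83
REF2 = 37 / 233.83 = 0.1582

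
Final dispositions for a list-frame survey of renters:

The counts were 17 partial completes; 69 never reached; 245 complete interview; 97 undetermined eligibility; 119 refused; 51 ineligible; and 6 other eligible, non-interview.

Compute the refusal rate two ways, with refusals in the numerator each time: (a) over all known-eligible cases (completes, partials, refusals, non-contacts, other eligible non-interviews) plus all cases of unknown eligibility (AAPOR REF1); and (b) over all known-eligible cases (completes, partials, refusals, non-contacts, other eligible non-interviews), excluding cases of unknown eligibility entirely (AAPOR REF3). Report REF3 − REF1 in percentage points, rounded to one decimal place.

Top: 119
Base: 245 + 17 + 119 + 69 + 6 + 97 = 553
REF1 = 119 / 553 = 0.2152
Base: 245 + 17 + 119 + 69 + 6 = 456
REF3 = 119 / 456 = 0.2610
Difference = 26.10 − 21.52 = 4.58 percentage points

4.6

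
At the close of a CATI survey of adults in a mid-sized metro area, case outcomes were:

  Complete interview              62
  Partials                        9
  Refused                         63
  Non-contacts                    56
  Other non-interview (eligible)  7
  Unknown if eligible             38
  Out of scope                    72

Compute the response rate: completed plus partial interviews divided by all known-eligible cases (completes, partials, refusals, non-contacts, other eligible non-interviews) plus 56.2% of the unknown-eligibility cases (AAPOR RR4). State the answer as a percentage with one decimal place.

Numerator → 62 + 9 = 71
Known eligible → 62 + 9 + 63 + 56 + 7 = 197
e × U → 0.5620 × 38 = 21.36
Denominator → 197 + 21.36 = 218.36
RR4 = 71 / 218.36 = 0.3252

32.5%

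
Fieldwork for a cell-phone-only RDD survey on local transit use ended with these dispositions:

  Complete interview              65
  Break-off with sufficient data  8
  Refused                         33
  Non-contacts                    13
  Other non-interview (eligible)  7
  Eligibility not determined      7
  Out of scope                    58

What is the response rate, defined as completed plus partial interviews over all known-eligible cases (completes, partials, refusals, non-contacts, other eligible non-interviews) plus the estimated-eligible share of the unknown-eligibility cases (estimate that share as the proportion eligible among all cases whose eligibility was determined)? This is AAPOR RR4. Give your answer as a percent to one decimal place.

Num: 65 + 8 = 73
Eligible (known): 65 + 8 + 33 + 13 + 7 = 126
e = 126 / (126 + 58) = 126 / 184 = 0.6848
Eligible share of unknowns: 0.6848 × 7 = 4.79
Base: 126 + 4.79 = 130.79
RR4 = 73 / 130.79 = 0.5581

55.8%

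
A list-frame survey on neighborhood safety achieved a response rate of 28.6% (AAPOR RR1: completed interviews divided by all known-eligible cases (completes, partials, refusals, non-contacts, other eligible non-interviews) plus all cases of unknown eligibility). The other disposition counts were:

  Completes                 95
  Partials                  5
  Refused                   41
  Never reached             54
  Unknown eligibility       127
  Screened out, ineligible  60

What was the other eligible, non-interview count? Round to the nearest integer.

10

RR1 = 95 / D = 0.286
D = 95 / 0.286 = 332.2
Remaining denominator categories sum to 322
other eligible, non-interview = 332.2 − 322 ≈ 10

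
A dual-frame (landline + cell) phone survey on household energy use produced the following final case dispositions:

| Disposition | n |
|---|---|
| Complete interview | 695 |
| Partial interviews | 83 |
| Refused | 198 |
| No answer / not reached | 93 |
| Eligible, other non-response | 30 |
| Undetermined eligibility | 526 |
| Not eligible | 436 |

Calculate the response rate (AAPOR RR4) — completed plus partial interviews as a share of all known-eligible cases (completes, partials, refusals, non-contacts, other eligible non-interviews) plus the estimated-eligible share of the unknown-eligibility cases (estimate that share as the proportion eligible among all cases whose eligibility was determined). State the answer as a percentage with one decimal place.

Numerator: 695 + 83 = 778
Eligible (known): 695 + 83 + 198 + 93 + 30 = 1099
e = 1099 / (1099 + 436) = 1099 / 1535 = 0.7160
Eligible share of unknowns: 0.7160 × 526 = 376.62
Base: 1099 + 376.62 = 1475.62
RR4 = 778 / 1475.62 = 0.5272

52.7%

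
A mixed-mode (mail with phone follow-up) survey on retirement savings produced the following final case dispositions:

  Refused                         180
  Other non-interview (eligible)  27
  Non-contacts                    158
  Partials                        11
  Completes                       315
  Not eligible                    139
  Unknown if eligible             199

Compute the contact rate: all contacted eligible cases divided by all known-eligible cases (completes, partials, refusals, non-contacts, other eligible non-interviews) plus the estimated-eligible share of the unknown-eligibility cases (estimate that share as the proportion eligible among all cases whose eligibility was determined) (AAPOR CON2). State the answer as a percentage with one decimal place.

62.2%

Num = 315 + 11 + 180 + 27 = 533
Known eligible = 315 + 11 + 180 + 158 + 27 = 691
e = 691 / (691 + 139) = 691 / 830 = 0.8325
e × U = 0.8325 × 199 = 165.67
Base = 691 + 165.67 = 856.67
CON2 = 533 / 856.67 = 0.6222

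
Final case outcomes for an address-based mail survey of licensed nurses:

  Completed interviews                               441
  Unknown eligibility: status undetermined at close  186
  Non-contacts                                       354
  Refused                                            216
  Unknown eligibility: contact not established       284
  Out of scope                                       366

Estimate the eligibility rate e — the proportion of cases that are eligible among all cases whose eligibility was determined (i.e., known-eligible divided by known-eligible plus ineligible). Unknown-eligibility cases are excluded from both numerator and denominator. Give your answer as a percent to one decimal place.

73.4%

Unknown eligibility = 284 + 186 = 470
Known eligible: 441 + 216 + 354 = 1011
e = 1011 / (1011 + 366) = 1011 / 1377 = 0.7342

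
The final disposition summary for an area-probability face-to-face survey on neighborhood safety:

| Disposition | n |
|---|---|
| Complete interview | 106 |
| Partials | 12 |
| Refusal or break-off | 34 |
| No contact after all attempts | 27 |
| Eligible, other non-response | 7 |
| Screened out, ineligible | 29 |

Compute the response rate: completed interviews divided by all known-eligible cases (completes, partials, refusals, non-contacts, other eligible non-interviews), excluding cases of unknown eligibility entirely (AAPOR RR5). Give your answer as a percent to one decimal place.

Num: 106
Denominator: 106 + 12 + 34 + 27 + 7 = 186
RR5 = 106 / 186 = 0.5699

57.0%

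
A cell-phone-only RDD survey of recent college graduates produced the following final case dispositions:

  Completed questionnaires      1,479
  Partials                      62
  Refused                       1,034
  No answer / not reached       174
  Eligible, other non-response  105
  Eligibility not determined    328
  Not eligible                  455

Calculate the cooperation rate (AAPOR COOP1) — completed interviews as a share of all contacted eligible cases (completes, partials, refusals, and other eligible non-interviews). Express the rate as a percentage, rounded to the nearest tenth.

55.2%

Num: 1479
Base: 1479 + 62 + 1034 + 105 = 2680
COOP1 = 1479 / 2680 = 0.5519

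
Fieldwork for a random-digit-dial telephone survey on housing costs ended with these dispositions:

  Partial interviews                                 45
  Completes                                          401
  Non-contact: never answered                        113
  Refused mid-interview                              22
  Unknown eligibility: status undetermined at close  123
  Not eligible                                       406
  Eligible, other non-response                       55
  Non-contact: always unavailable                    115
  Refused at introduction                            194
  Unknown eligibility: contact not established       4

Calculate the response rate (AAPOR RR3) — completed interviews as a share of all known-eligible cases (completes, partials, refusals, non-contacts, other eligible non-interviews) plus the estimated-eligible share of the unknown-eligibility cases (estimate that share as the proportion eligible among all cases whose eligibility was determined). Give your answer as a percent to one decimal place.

Declined to participate = 194 + 22 = 216
Never reached = 113 + 115 = 228
Unknown eligibility = 4 + 123 = 127
Top: 401
Known eligible: 401 + 45 + 216 + 228 + 55 = 945
e = 945 / (945 + 406) = 945 / 1351 = 0.6995
Estimated eligible among unknowns: 0.6995 × 127 = 88.84
Denominator: 945 + 88.84 = 1033.84
RR3 = 401 / 1033.84 = 0.3879

38.8%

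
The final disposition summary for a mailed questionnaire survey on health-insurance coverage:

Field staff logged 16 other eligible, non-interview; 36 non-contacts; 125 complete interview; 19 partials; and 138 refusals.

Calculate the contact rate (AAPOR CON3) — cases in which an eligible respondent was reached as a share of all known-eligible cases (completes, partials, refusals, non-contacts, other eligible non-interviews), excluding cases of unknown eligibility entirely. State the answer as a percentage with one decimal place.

Numerator = 125 + 19 + 138 + 16 = 298
Denominator = 125 + 19 + 138 + 36 + 16 = 334
CON3 = 298 / 334 = 0.8922

89.2%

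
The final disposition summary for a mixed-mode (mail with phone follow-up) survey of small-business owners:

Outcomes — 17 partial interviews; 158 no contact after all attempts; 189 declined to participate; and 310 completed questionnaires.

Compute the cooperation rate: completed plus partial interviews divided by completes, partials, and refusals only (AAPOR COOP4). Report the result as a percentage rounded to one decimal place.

63.4%

Numerator = 310 + 17 = 327
Denom = 310 + 17 + 189 = 516
COOP4 = 327 / 516 = 0.6337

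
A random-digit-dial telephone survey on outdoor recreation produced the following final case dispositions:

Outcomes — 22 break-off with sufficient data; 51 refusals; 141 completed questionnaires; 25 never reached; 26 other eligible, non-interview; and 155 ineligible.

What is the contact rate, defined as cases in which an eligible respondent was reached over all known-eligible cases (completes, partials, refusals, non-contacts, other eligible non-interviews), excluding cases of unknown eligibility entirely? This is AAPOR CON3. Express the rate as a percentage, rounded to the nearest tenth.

Top: 141 + 22 + 51 + 26 = 240
Denominator: 141 + 22 + 51 + 25 + 26 = 265
CON3 = 240 / 265 = 0.9057

90.6%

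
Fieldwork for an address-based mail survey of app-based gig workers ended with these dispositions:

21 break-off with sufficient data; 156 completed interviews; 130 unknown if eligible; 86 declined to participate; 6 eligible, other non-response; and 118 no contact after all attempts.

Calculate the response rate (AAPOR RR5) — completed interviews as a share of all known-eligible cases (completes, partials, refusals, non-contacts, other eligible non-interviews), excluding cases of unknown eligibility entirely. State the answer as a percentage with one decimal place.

40.3%

Top = 156
Denominator = 156 + 21 + 86 + 118 + 6 = 387
RR5 = 156 / 387 = 0.4031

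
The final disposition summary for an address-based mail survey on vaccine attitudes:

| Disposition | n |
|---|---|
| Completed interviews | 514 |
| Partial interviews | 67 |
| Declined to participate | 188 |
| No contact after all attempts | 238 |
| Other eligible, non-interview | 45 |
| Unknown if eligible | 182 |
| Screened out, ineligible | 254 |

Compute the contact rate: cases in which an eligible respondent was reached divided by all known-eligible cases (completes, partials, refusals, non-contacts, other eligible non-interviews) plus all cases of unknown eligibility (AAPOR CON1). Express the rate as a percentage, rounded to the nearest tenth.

Top: 514 + 67 + 188 + 45 = 814
Base: 514 + 67 + 188 + 238 + 45 + 182 = 1234
CON1 = 814 / 1234 = 0.6596

66.0%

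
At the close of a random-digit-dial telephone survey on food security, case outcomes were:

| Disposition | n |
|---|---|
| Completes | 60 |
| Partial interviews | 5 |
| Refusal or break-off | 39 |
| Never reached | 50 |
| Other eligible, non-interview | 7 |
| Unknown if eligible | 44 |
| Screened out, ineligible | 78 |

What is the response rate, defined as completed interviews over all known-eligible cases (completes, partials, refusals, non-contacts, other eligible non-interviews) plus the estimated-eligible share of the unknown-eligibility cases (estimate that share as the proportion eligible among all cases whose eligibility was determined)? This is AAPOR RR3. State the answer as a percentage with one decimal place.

31.5%

Top: 60
Eligible (known): 60 + 5 + 39 + 50 + 7 = 161
e = 161 / (161 + 78) = 161 / 239 = 0.6736
e × U: 0.6736 × 44 = 29.64
Base: 161 + 29.64 = 190.64
RR3 = 60 / 190.64 = 0.3147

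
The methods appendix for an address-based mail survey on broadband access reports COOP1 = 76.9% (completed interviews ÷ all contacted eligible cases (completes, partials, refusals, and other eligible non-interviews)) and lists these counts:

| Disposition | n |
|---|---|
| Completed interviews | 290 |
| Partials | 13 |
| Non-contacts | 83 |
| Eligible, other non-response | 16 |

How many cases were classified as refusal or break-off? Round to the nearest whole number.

COOP1 = 290 / D = 0.769
D = 290 / 0.769 = 377.1
Other denominator terms total 319
refusal or break-off = 377.1 − 319 ≈ 58

58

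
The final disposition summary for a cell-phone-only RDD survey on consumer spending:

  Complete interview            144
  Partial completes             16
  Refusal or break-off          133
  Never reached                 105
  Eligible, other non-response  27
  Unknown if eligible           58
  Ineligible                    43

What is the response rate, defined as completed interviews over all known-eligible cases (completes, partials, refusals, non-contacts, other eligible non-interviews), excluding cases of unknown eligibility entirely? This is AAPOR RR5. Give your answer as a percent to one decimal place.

33.9%

Top: 144
Base: 144 + 16 + 133 + 105 + 27 = 425
RR5 = 144 / 425 = 0.3388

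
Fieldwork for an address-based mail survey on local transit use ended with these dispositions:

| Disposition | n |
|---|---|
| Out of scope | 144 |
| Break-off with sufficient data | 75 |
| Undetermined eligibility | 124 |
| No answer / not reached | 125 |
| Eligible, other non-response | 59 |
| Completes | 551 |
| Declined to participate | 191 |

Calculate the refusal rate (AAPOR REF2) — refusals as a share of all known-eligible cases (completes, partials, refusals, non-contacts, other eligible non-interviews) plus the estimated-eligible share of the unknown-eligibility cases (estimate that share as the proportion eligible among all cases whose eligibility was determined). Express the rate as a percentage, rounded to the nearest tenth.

Numerator = 191
Known eligible = 551 + 75 + 191 + 125 + 59 = 1001
e = 1001 / (1001 + 144) = 1001 / 1145 = 0.8742
Eligible share of unknowns = 0.8742 × 124 = 108.40
Denom = 1001 + 108.40 = 1109.40
REF2 = 191 / 1109.40 = 0.1722

17.2%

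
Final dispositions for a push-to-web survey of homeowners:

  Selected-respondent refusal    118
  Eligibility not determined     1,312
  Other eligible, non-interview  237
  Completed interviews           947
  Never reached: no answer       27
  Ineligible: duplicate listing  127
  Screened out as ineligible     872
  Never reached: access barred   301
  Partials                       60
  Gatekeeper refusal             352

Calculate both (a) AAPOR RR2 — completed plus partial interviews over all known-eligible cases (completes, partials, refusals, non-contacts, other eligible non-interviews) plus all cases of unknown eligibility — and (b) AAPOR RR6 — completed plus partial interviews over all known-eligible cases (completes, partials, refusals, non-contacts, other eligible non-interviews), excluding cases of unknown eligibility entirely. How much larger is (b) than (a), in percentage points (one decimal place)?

19.3

Refused = 352 + 118 = 470
Non-contacts = 27 + 301 = 328
Ineligible = 872 + 127 = 999
Numerator = 947 + 60 = 1007
Base = 947 + 60 + 470 + 328 + 237 + 1312 = 3354
RR2 = 1007 / 3354 = 0.3002
Base = 947 + 60 + 470 + 328 + 237 = 2042
RR6 = 1007 / 2042 = 0.4931
Difference = 49.31 − 30.02 = 19.29 percentage points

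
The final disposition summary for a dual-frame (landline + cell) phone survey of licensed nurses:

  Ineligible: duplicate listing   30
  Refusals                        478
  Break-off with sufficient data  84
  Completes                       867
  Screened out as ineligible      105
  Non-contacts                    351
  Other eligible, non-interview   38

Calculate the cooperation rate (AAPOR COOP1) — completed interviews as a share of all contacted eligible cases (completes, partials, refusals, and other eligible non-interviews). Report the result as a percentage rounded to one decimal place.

59.1%

Not eligible = 105 + 30 = 135
Top: 867
Base: 867 + 84 + 478 + 38 = 1467
COOP1 = 867 / 1467 = 0.5910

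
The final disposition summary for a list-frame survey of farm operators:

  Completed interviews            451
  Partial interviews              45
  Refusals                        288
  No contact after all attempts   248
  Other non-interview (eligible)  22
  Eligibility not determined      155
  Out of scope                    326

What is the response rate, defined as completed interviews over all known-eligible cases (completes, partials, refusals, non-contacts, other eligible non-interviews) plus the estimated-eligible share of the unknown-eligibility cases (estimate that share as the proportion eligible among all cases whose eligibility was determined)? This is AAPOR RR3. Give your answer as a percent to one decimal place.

38.5%

Numerator: 451
Determined eligible: 451 + 45 + 288 + 248 + 22 = 1054
e = 1054 / (1054 + 326) = 1054 / 1380 = 0.7638
e × U: 0.7638 × 155 = 118.39
Base: 1054 + 118.39 = 1172.39
RR3 = 451 / 1172.39 = 0.3847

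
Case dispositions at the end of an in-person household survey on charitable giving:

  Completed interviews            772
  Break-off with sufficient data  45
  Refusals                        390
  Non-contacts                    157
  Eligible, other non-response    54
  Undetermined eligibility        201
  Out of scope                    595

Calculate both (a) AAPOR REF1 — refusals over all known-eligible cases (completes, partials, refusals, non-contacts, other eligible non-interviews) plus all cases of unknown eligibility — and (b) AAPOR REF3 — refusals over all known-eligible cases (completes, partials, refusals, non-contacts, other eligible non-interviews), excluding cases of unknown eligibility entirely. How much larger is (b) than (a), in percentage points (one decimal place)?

Top → 390
Denominator → 772 + 45 + 390 + 157 + 54 + 201 = 1619
REF1 = 390 / 1619 = 0.2409
Denominator → 772 + 45 + 390 + 157 + 54 = 1418
REF3 = 390 / 1418 = 0.2750
Difference = 27.50 − 24.09 = 3.41 percentage points

3.4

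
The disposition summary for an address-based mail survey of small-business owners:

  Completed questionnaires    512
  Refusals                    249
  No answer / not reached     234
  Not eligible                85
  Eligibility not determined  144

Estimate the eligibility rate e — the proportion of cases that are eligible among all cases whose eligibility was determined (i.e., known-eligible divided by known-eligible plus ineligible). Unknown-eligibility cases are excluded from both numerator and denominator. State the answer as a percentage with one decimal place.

Known eligible: 512 + 249 + 234 = 995
e = 995 / (995 + 85) = 995 / 1080 = 0.9213

92.1%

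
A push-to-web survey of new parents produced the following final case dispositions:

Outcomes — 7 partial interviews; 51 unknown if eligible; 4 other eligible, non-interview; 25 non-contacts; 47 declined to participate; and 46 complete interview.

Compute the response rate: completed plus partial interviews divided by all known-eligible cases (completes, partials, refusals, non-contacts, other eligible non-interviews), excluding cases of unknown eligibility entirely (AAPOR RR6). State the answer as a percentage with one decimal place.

Top: 46 + 7 = 53
Denom: 46 + 7 + 47 + 25 + 4 = 129
RR6 = 53 / 129 = 0.4109

41.1%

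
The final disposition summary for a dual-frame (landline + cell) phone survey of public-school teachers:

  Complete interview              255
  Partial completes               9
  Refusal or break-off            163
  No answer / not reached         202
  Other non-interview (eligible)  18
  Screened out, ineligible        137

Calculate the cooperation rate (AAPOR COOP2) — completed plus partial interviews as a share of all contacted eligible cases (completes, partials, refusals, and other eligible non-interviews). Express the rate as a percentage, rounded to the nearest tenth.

59.3%

Top = 255 + 9 = 264
Denominator = 255 + 9 + 163 + 18 = 445
COOP2 = 264 / 445 = 0.5933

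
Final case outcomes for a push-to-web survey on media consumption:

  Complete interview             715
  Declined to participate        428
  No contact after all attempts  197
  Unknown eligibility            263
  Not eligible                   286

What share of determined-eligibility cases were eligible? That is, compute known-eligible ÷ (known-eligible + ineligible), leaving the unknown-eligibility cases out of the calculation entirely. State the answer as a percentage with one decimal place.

82.4%

Known eligible: 715 + 428 + 197 = 1340
e = 1340 / (1340 + 286) = 1340 / 1626 = 0.8241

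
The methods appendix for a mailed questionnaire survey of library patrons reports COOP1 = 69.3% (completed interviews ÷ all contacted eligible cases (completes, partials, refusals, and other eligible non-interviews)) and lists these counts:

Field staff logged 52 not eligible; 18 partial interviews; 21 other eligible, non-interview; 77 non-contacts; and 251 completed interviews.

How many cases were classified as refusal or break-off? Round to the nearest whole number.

72

COOP1 = 251 / D = 0.693
D = 251 / 0.693 = 362.2
Rest of base = 290
refusal or break-off = 362.2 − 290 ≈ 72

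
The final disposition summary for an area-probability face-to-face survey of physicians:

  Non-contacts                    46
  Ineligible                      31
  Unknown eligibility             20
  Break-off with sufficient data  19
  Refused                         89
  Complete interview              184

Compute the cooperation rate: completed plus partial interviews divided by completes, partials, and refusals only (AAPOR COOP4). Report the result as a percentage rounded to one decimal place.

Num: 184 + 19 = 203
Denominator: 184 + 19 + 89 = 292
COOP4 = 203 / 292 = 0.6952

69.5%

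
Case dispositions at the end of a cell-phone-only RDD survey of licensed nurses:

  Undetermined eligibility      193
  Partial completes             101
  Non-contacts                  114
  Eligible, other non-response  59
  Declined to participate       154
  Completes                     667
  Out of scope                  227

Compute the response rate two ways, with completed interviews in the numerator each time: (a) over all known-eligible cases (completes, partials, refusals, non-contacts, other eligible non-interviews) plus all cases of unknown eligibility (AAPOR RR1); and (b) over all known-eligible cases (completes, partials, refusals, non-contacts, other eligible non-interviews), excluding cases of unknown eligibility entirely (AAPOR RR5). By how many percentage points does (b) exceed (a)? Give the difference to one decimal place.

Numerator → 667
Base → 667 + 101 + 154 + 114 + 59 + 193 = 1288
RR1 = 667 / 1288 = 0.5179
Base → 667 + 101 + 154 + 114 + 59 = 1095
RR5 = 667 / 1095 = 0.6091
Difference = 60.91 − 51.79 = 9.12 percentage points

9.1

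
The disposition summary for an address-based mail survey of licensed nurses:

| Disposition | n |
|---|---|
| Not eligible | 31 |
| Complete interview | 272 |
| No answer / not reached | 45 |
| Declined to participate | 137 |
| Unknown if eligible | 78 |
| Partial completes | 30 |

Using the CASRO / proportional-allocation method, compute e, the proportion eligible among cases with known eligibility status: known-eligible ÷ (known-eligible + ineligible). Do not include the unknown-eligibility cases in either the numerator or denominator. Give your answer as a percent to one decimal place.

Known eligible → 272 + 30 + 137 + 45 = 484
e = 484 / (484 + 31) = 484 / 515 = 0.9398

94.0%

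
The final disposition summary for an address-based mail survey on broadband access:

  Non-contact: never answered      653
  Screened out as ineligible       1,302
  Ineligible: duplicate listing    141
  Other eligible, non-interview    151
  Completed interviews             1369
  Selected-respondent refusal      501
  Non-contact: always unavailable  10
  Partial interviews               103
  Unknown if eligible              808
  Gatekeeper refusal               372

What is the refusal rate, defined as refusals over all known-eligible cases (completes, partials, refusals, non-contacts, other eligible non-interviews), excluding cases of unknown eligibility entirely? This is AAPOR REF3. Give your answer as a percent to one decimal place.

Refusals = 372 + 501 = 873
Never reached = 653 + 10 = 663
Ineligible = 1302 + 141 = 1443
Num → 873
Base → 1369 + 103 + 873 + 663 + 151 = 3159
REF3 = 873 / 3159 = 0.2764

27.6%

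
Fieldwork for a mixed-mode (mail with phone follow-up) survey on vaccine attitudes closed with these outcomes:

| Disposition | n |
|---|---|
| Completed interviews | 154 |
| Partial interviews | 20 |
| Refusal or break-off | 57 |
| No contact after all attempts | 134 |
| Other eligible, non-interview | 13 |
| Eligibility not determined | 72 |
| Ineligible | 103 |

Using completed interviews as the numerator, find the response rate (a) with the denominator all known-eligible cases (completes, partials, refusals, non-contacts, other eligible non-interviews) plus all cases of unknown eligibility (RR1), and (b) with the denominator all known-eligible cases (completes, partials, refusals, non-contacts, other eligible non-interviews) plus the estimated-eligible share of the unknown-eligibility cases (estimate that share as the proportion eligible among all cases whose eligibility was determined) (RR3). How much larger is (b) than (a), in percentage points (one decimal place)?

Numerator → 154
Denom → 154 + 20 + 57 + 134 + 13 + 72 = 450
RR1 = 154 / 450 = 0.3422
Known eligible → 154 + 20 + 57 + 134 + 13 = 378
e = 378 / (378 + 103) = 378 / 481 = 0.7859
e × U → 0.7859 × 72 = 56.58
Denom → 378 + 56.58 = 434.58
RR3 = 154 / 434.58 = 0.3544
Difference = 35.44 − 34.22 = 1.22 percentage points

1.2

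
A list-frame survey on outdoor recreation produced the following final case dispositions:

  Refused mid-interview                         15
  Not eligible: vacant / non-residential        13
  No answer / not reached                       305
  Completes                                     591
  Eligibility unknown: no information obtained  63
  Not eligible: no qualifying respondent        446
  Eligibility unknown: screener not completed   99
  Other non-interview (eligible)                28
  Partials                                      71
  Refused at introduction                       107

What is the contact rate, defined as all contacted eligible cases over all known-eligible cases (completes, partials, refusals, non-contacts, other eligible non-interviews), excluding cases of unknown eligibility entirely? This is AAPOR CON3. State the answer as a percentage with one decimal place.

72.7%

Declined to participate = 107 + 15 = 122
Eligibility not determined = 99 + 63 = 162
Ineligible = 446 + 13 = 459
Numerator: 591 + 71 + 122 + 28 = 812
Denominator: 591 + 71 + 122 + 305 + 28 = 1117
CON3 = 812 / 1117 = 0.7269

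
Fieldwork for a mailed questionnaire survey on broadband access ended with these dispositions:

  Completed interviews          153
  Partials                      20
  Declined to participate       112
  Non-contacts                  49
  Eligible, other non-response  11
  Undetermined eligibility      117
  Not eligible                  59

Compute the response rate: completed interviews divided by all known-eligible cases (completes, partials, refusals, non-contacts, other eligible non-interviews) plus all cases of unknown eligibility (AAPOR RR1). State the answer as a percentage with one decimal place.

33.1%

Numerator = 153
Base = 153 + 20 + 112 + 49 + 11 + 117 = 462
RR1 = 153 / 462 = 0.3312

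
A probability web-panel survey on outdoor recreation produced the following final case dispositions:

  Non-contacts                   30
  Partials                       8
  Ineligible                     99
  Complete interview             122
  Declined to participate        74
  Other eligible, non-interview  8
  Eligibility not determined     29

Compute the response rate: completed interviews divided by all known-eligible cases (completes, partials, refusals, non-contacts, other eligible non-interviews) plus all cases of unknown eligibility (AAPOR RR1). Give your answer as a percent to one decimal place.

Num: 122
Base: 122 + 8 + 74 + 30 + 8 + 29 = 271
RR1 = 122 / 271 = 0.4502

45.0%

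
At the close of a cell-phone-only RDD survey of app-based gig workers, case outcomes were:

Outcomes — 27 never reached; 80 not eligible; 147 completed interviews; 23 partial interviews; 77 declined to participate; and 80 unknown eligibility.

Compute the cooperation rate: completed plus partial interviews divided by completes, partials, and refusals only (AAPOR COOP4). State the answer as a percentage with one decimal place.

68.8%

Num: 147 + 23 = 170
Base: 147 + 23 + 77 = 247
COOP4 = 170 / 247 = 0.6883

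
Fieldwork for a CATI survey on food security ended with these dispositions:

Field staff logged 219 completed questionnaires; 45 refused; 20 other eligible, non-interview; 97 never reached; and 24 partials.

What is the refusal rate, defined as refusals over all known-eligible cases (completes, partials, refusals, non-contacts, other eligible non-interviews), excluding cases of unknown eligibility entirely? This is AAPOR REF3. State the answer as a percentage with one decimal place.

11.1%

Numerator: 45
Denom: 219 + 24 + 45 + 97 + 20 = 405
REF3 = 45 / 405 = 0.1111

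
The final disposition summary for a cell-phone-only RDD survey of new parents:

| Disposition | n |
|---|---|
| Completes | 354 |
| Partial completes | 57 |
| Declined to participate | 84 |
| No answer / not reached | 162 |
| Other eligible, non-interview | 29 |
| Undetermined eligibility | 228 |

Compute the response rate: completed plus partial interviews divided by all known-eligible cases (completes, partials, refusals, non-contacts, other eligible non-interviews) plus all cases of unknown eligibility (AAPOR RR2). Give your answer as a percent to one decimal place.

45.0%

Numerator: 354 + 57 = 411
Denominator: 354 + 57 + 84 + 162 + 29 + 228 = 914
RR2 = 411 / 914 = 0.4497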